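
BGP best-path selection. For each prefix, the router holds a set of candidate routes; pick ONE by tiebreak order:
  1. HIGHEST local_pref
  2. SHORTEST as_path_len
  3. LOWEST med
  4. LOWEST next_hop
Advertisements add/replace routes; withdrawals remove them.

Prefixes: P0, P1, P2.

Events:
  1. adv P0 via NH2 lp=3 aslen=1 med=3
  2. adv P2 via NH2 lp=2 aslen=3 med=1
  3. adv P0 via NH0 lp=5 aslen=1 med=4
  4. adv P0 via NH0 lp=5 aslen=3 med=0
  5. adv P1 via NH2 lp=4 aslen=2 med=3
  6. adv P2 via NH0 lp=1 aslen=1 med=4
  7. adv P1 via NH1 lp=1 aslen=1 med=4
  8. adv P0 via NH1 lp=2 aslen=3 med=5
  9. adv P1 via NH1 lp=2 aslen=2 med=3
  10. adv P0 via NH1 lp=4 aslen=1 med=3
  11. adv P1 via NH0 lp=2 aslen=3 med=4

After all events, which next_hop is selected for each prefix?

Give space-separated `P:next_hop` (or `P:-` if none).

Op 1: best P0=NH2 P1=- P2=-
Op 2: best P0=NH2 P1=- P2=NH2
Op 3: best P0=NH0 P1=- P2=NH2
Op 4: best P0=NH0 P1=- P2=NH2
Op 5: best P0=NH0 P1=NH2 P2=NH2
Op 6: best P0=NH0 P1=NH2 P2=NH2
Op 7: best P0=NH0 P1=NH2 P2=NH2
Op 8: best P0=NH0 P1=NH2 P2=NH2
Op 9: best P0=NH0 P1=NH2 P2=NH2
Op 10: best P0=NH0 P1=NH2 P2=NH2
Op 11: best P0=NH0 P1=NH2 P2=NH2

Answer: P0:NH0 P1:NH2 P2:NH2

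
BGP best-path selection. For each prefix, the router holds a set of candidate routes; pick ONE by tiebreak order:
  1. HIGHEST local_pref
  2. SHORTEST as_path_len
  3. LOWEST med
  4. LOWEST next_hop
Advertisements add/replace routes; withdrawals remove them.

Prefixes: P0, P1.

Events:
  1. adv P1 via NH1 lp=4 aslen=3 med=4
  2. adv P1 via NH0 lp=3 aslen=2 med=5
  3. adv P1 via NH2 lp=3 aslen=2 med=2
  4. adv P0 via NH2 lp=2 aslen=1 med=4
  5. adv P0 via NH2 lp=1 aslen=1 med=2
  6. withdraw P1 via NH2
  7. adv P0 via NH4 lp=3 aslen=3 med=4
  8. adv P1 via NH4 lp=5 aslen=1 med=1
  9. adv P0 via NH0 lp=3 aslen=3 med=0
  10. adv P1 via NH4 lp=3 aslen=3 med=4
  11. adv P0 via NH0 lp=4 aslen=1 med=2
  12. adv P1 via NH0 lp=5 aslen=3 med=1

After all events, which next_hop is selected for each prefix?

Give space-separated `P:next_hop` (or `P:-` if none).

Op 1: best P0=- P1=NH1
Op 2: best P0=- P1=NH1
Op 3: best P0=- P1=NH1
Op 4: best P0=NH2 P1=NH1
Op 5: best P0=NH2 P1=NH1
Op 6: best P0=NH2 P1=NH1
Op 7: best P0=NH4 P1=NH1
Op 8: best P0=NH4 P1=NH4
Op 9: best P0=NH0 P1=NH4
Op 10: best P0=NH0 P1=NH1
Op 11: best P0=NH0 P1=NH1
Op 12: best P0=NH0 P1=NH0

Answer: P0:NH0 P1:NH0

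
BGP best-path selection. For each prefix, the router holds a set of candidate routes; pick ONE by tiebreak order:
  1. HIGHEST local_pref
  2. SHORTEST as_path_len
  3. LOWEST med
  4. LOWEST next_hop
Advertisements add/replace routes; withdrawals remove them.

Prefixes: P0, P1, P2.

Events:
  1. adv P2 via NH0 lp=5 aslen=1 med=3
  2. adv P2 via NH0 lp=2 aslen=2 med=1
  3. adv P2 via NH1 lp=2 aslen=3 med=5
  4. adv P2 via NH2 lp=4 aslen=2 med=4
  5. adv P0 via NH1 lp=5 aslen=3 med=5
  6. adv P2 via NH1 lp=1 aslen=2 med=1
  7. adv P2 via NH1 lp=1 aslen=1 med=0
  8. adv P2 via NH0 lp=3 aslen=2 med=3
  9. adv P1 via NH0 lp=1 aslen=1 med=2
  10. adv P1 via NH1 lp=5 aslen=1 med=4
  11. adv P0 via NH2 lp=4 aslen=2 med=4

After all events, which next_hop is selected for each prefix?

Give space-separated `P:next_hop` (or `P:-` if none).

Op 1: best P0=- P1=- P2=NH0
Op 2: best P0=- P1=- P2=NH0
Op 3: best P0=- P1=- P2=NH0
Op 4: best P0=- P1=- P2=NH2
Op 5: best P0=NH1 P1=- P2=NH2
Op 6: best P0=NH1 P1=- P2=NH2
Op 7: best P0=NH1 P1=- P2=NH2
Op 8: best P0=NH1 P1=- P2=NH2
Op 9: best P0=NH1 P1=NH0 P2=NH2
Op 10: best P0=NH1 P1=NH1 P2=NH2
Op 11: best P0=NH1 P1=NH1 P2=NH2

Answer: P0:NH1 P1:NH1 P2:NH2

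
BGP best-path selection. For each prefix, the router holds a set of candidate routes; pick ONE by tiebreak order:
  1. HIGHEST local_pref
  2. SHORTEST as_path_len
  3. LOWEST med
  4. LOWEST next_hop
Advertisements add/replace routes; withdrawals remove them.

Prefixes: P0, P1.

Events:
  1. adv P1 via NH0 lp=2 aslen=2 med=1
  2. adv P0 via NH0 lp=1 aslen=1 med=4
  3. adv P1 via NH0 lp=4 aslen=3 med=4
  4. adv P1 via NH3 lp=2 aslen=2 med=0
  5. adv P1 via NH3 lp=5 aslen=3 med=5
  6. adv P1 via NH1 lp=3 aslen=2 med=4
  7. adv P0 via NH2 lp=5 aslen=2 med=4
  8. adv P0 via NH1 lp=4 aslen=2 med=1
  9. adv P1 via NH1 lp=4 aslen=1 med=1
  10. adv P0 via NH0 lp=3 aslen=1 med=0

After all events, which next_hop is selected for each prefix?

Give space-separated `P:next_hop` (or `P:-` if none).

Op 1: best P0=- P1=NH0
Op 2: best P0=NH0 P1=NH0
Op 3: best P0=NH0 P1=NH0
Op 4: best P0=NH0 P1=NH0
Op 5: best P0=NH0 P1=NH3
Op 6: best P0=NH0 P1=NH3
Op 7: best P0=NH2 P1=NH3
Op 8: best P0=NH2 P1=NH3
Op 9: best P0=NH2 P1=NH3
Op 10: best P0=NH2 P1=NH3

Answer: P0:NH2 P1:NH3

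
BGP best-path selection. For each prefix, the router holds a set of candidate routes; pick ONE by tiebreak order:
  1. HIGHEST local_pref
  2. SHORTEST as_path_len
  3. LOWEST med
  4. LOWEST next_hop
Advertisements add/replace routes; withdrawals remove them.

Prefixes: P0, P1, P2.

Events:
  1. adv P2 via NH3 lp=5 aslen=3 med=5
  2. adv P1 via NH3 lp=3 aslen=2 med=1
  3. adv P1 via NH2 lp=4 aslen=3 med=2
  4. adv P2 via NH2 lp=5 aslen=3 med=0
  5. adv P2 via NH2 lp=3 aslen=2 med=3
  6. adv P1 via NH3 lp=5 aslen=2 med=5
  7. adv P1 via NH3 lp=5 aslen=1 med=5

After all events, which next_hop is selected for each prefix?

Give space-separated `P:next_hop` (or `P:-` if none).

Op 1: best P0=- P1=- P2=NH3
Op 2: best P0=- P1=NH3 P2=NH3
Op 3: best P0=- P1=NH2 P2=NH3
Op 4: best P0=- P1=NH2 P2=NH2
Op 5: best P0=- P1=NH2 P2=NH3
Op 6: best P0=- P1=NH3 P2=NH3
Op 7: best P0=- P1=NH3 P2=NH3

Answer: P0:- P1:NH3 P2:NH3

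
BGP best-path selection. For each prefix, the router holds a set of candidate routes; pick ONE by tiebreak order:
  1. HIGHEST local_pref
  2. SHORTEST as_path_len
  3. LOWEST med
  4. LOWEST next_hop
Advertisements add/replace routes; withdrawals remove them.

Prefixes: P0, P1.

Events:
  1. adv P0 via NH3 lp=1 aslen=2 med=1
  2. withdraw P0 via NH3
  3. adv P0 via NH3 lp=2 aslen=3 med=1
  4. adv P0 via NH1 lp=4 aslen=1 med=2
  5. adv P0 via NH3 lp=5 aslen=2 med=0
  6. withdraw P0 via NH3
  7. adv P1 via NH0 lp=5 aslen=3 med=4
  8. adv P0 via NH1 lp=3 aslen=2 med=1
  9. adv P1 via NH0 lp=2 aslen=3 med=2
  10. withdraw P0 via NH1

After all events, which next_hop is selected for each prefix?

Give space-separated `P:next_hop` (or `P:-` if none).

Answer: P0:- P1:NH0

Derivation:
Op 1: best P0=NH3 P1=-
Op 2: best P0=- P1=-
Op 3: best P0=NH3 P1=-
Op 4: best P0=NH1 P1=-
Op 5: best P0=NH3 P1=-
Op 6: best P0=NH1 P1=-
Op 7: best P0=NH1 P1=NH0
Op 8: best P0=NH1 P1=NH0
Op 9: best P0=NH1 P1=NH0
Op 10: best P0=- P1=NH0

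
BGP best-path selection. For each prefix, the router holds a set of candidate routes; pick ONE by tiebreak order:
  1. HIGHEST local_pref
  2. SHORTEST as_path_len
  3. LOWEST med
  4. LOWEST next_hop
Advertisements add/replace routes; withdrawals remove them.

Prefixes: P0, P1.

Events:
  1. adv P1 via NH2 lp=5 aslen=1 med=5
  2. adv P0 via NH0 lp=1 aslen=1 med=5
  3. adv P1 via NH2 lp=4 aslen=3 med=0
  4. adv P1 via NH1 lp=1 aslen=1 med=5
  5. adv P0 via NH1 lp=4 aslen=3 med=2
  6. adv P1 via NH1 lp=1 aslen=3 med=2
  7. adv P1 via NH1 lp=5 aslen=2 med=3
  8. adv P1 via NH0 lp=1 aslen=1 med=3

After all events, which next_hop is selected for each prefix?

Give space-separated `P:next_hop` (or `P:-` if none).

Answer: P0:NH1 P1:NH1

Derivation:
Op 1: best P0=- P1=NH2
Op 2: best P0=NH0 P1=NH2
Op 3: best P0=NH0 P1=NH2
Op 4: best P0=NH0 P1=NH2
Op 5: best P0=NH1 P1=NH2
Op 6: best P0=NH1 P1=NH2
Op 7: best P0=NH1 P1=NH1
Op 8: best P0=NH1 P1=NH1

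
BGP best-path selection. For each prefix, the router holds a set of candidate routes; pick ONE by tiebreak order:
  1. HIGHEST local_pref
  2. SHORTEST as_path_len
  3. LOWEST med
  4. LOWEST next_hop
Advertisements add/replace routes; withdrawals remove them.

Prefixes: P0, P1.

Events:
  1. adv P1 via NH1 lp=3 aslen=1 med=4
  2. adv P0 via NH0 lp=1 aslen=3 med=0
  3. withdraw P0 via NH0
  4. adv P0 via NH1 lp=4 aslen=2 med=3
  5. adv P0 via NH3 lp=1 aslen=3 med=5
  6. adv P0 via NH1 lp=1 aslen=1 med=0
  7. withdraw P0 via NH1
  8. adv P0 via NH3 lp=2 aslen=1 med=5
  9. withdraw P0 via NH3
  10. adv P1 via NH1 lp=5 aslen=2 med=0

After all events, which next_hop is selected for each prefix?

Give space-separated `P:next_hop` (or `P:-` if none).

Answer: P0:- P1:NH1

Derivation:
Op 1: best P0=- P1=NH1
Op 2: best P0=NH0 P1=NH1
Op 3: best P0=- P1=NH1
Op 4: best P0=NH1 P1=NH1
Op 5: best P0=NH1 P1=NH1
Op 6: best P0=NH1 P1=NH1
Op 7: best P0=NH3 P1=NH1
Op 8: best P0=NH3 P1=NH1
Op 9: best P0=- P1=NH1
Op 10: best P0=- P1=NH1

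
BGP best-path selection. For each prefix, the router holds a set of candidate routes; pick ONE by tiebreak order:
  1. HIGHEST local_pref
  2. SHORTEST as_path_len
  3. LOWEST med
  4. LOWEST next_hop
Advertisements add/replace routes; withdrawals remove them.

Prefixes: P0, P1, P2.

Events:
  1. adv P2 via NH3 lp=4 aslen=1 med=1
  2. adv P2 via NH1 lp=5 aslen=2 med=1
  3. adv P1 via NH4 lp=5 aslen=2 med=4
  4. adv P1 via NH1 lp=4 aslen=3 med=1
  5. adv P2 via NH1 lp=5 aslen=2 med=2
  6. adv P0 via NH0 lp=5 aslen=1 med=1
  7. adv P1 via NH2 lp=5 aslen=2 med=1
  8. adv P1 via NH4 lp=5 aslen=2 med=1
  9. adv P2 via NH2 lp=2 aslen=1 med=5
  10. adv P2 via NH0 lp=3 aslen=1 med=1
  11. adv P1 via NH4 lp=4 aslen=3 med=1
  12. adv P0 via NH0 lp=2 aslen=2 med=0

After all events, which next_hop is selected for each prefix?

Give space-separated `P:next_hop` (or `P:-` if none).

Answer: P0:NH0 P1:NH2 P2:NH1

Derivation:
Op 1: best P0=- P1=- P2=NH3
Op 2: best P0=- P1=- P2=NH1
Op 3: best P0=- P1=NH4 P2=NH1
Op 4: best P0=- P1=NH4 P2=NH1
Op 5: best P0=- P1=NH4 P2=NH1
Op 6: best P0=NH0 P1=NH4 P2=NH1
Op 7: best P0=NH0 P1=NH2 P2=NH1
Op 8: best P0=NH0 P1=NH2 P2=NH1
Op 9: best P0=NH0 P1=NH2 P2=NH1
Op 10: best P0=NH0 P1=NH2 P2=NH1
Op 11: best P0=NH0 P1=NH2 P2=NH1
Op 12: best P0=NH0 P1=NH2 P2=NH1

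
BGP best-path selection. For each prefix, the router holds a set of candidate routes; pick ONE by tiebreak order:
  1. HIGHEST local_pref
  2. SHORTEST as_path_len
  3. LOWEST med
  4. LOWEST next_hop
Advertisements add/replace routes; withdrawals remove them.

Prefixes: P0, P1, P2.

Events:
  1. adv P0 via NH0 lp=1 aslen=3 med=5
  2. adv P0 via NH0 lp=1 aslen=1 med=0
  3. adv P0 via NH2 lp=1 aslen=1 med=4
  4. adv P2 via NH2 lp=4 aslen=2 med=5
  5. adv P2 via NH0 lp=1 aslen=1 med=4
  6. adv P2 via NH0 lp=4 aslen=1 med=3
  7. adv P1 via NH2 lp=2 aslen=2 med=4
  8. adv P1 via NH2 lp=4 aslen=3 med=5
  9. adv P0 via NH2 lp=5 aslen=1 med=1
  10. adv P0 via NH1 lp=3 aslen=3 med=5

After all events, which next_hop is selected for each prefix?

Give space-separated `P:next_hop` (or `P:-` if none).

Answer: P0:NH2 P1:NH2 P2:NH0

Derivation:
Op 1: best P0=NH0 P1=- P2=-
Op 2: best P0=NH0 P1=- P2=-
Op 3: best P0=NH0 P1=- P2=-
Op 4: best P0=NH0 P1=- P2=NH2
Op 5: best P0=NH0 P1=- P2=NH2
Op 6: best P0=NH0 P1=- P2=NH0
Op 7: best P0=NH0 P1=NH2 P2=NH0
Op 8: best P0=NH0 P1=NH2 P2=NH0
Op 9: best P0=NH2 P1=NH2 P2=NH0
Op 10: best P0=NH2 P1=NH2 P2=NH0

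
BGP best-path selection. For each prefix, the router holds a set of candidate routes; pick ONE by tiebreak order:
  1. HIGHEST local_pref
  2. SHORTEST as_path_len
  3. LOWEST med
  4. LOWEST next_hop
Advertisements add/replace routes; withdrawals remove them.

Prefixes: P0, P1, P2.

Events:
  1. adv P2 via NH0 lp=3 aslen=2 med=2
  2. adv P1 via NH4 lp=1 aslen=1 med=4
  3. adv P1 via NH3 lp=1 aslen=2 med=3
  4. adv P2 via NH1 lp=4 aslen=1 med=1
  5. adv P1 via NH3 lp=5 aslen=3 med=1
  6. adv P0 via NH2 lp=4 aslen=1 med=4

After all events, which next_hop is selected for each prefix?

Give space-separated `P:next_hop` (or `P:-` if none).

Op 1: best P0=- P1=- P2=NH0
Op 2: best P0=- P1=NH4 P2=NH0
Op 3: best P0=- P1=NH4 P2=NH0
Op 4: best P0=- P1=NH4 P2=NH1
Op 5: best P0=- P1=NH3 P2=NH1
Op 6: best P0=NH2 P1=NH3 P2=NH1

Answer: P0:NH2 P1:NH3 P2:NH1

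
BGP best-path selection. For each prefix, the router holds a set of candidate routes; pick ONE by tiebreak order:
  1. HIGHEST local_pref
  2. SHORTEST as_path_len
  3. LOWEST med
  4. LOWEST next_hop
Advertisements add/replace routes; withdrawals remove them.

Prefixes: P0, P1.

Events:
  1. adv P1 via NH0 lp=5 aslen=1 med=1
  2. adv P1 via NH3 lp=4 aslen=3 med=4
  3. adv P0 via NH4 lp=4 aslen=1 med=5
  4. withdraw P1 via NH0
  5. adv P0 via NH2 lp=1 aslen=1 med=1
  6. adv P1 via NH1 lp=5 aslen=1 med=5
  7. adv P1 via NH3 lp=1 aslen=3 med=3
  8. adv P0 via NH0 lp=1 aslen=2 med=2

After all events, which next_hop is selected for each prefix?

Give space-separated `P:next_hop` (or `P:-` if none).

Op 1: best P0=- P1=NH0
Op 2: best P0=- P1=NH0
Op 3: best P0=NH4 P1=NH0
Op 4: best P0=NH4 P1=NH3
Op 5: best P0=NH4 P1=NH3
Op 6: best P0=NH4 P1=NH1
Op 7: best P0=NH4 P1=NH1
Op 8: best P0=NH4 P1=NH1

Answer: P0:NH4 P1:NH1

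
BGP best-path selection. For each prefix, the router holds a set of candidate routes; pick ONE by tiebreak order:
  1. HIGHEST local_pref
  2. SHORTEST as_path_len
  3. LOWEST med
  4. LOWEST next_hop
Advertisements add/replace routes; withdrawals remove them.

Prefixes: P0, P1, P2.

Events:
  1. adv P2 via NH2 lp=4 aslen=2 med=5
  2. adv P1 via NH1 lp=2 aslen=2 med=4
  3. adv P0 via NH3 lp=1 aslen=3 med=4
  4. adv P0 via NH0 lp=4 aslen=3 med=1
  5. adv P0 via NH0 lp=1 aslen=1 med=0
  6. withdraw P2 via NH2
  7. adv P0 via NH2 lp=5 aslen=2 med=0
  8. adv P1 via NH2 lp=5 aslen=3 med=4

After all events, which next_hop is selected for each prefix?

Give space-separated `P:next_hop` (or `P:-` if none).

Op 1: best P0=- P1=- P2=NH2
Op 2: best P0=- P1=NH1 P2=NH2
Op 3: best P0=NH3 P1=NH1 P2=NH2
Op 4: best P0=NH0 P1=NH1 P2=NH2
Op 5: best P0=NH0 P1=NH1 P2=NH2
Op 6: best P0=NH0 P1=NH1 P2=-
Op 7: best P0=NH2 P1=NH1 P2=-
Op 8: best P0=NH2 P1=NH2 P2=-

Answer: P0:NH2 P1:NH2 P2:-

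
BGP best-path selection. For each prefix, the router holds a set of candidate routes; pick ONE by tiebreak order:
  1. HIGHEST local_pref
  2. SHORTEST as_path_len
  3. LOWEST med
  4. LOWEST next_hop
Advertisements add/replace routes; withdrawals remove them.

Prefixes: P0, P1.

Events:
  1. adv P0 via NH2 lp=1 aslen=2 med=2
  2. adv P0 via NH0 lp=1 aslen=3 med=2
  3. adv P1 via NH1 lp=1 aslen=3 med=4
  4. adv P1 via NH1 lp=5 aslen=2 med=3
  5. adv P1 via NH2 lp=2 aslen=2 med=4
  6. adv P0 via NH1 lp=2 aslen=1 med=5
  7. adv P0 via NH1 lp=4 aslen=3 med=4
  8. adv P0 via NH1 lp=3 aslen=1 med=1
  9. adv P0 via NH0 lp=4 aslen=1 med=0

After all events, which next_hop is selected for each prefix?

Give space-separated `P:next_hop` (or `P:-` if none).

Answer: P0:NH0 P1:NH1

Derivation:
Op 1: best P0=NH2 P1=-
Op 2: best P0=NH2 P1=-
Op 3: best P0=NH2 P1=NH1
Op 4: best P0=NH2 P1=NH1
Op 5: best P0=NH2 P1=NH1
Op 6: best P0=NH1 P1=NH1
Op 7: best P0=NH1 P1=NH1
Op 8: best P0=NH1 P1=NH1
Op 9: best P0=NH0 P1=NH1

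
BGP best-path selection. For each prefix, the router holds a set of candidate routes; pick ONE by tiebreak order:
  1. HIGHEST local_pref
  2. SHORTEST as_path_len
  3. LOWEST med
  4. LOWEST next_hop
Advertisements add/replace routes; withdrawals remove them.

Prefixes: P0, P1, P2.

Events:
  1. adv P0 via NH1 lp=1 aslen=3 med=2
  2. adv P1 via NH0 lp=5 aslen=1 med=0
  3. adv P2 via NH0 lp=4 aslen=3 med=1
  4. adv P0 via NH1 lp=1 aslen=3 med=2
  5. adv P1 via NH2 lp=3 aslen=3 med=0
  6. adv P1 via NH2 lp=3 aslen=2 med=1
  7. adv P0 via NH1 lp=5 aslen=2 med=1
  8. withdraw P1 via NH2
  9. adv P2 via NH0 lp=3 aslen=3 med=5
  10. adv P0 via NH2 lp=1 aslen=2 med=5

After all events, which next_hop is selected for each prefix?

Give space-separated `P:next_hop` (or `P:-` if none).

Op 1: best P0=NH1 P1=- P2=-
Op 2: best P0=NH1 P1=NH0 P2=-
Op 3: best P0=NH1 P1=NH0 P2=NH0
Op 4: best P0=NH1 P1=NH0 P2=NH0
Op 5: best P0=NH1 P1=NH0 P2=NH0
Op 6: best P0=NH1 P1=NH0 P2=NH0
Op 7: best P0=NH1 P1=NH0 P2=NH0
Op 8: best P0=NH1 P1=NH0 P2=NH0
Op 9: best P0=NH1 P1=NH0 P2=NH0
Op 10: best P0=NH1 P1=NH0 P2=NH0

Answer: P0:NH1 P1:NH0 P2:NH0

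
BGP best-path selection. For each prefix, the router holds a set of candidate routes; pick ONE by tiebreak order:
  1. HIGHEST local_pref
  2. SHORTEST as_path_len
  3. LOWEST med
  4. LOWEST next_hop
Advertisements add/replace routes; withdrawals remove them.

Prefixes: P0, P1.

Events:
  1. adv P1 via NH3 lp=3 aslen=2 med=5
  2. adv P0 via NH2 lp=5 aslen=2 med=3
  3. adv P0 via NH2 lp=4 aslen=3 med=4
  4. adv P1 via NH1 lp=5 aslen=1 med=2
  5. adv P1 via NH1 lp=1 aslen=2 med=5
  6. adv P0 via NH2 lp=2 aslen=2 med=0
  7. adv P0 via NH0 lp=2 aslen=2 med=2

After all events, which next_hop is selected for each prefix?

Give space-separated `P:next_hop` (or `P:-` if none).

Answer: P0:NH2 P1:NH3

Derivation:
Op 1: best P0=- P1=NH3
Op 2: best P0=NH2 P1=NH3
Op 3: best P0=NH2 P1=NH3
Op 4: best P0=NH2 P1=NH1
Op 5: best P0=NH2 P1=NH3
Op 6: best P0=NH2 P1=NH3
Op 7: best P0=NH2 P1=NH3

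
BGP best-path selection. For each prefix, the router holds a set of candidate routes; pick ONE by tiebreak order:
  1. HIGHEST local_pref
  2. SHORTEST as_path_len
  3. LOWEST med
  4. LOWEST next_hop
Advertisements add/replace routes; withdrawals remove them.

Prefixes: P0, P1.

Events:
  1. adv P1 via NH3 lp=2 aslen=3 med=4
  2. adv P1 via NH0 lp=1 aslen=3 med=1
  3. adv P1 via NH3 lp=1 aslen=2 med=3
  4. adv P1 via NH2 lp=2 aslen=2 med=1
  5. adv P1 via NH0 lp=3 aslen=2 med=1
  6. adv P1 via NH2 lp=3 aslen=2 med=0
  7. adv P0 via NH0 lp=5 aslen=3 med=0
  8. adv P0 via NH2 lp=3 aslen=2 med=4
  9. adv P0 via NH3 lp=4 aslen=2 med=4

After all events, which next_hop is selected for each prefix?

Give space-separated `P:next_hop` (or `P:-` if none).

Op 1: best P0=- P1=NH3
Op 2: best P0=- P1=NH3
Op 3: best P0=- P1=NH3
Op 4: best P0=- P1=NH2
Op 5: best P0=- P1=NH0
Op 6: best P0=- P1=NH2
Op 7: best P0=NH0 P1=NH2
Op 8: best P0=NH0 P1=NH2
Op 9: best P0=NH0 P1=NH2

Answer: P0:NH0 P1:NH2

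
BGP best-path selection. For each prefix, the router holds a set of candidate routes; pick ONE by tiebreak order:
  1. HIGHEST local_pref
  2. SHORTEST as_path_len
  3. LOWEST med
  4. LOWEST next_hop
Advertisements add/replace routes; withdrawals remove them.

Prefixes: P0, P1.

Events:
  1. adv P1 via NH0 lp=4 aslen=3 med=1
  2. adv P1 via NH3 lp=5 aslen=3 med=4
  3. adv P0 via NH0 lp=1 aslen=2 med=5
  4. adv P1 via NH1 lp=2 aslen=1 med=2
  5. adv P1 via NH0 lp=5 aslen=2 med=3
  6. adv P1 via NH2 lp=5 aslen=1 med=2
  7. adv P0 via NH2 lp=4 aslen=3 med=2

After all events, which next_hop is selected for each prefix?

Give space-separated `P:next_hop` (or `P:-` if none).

Op 1: best P0=- P1=NH0
Op 2: best P0=- P1=NH3
Op 3: best P0=NH0 P1=NH3
Op 4: best P0=NH0 P1=NH3
Op 5: best P0=NH0 P1=NH0
Op 6: best P0=NH0 P1=NH2
Op 7: best P0=NH2 P1=NH2

Answer: P0:NH2 P1:NH2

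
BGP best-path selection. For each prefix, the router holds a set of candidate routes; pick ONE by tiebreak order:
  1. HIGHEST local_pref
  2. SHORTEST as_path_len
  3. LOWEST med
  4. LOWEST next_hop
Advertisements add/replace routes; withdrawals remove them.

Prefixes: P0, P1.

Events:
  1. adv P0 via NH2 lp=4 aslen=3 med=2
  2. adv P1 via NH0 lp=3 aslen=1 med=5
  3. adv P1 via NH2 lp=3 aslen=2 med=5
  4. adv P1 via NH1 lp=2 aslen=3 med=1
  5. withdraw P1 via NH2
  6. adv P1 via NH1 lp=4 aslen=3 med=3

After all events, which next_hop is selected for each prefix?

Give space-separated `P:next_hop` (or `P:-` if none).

Answer: P0:NH2 P1:NH1

Derivation:
Op 1: best P0=NH2 P1=-
Op 2: best P0=NH2 P1=NH0
Op 3: best P0=NH2 P1=NH0
Op 4: best P0=NH2 P1=NH0
Op 5: best P0=NH2 P1=NH0
Op 6: best P0=NH2 P1=NH1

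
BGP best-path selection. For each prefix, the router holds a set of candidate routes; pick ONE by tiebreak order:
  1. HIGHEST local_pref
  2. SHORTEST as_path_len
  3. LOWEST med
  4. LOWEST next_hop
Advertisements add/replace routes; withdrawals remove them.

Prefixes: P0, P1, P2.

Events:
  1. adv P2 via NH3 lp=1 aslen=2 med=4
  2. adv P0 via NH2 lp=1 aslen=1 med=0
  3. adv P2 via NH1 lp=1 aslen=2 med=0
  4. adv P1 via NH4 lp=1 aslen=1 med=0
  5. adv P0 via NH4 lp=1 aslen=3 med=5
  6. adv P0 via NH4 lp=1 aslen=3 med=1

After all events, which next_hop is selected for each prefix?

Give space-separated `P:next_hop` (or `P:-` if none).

Op 1: best P0=- P1=- P2=NH3
Op 2: best P0=NH2 P1=- P2=NH3
Op 3: best P0=NH2 P1=- P2=NH1
Op 4: best P0=NH2 P1=NH4 P2=NH1
Op 5: best P0=NH2 P1=NH4 P2=NH1
Op 6: best P0=NH2 P1=NH4 P2=NH1

Answer: P0:NH2 P1:NH4 P2:NH1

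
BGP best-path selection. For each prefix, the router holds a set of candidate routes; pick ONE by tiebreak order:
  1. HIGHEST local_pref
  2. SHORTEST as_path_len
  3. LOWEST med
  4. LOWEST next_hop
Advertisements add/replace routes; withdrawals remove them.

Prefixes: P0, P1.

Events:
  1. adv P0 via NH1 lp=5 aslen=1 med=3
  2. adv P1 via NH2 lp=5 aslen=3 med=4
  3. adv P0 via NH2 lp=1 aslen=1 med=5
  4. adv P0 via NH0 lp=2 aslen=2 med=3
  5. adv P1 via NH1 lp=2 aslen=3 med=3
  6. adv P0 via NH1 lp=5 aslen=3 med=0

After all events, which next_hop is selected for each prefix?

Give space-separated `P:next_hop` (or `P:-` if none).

Op 1: best P0=NH1 P1=-
Op 2: best P0=NH1 P1=NH2
Op 3: best P0=NH1 P1=NH2
Op 4: best P0=NH1 P1=NH2
Op 5: best P0=NH1 P1=NH2
Op 6: best P0=NH1 P1=NH2

Answer: P0:NH1 P1:NH2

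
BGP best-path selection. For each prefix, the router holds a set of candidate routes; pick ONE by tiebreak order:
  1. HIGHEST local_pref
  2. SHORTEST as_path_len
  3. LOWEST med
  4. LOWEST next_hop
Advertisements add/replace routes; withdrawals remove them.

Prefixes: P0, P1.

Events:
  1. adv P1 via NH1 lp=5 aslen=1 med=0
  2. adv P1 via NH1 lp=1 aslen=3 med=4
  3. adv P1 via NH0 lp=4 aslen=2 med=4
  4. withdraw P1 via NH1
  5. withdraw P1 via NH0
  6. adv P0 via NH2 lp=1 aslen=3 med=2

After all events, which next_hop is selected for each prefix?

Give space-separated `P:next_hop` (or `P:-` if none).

Op 1: best P0=- P1=NH1
Op 2: best P0=- P1=NH1
Op 3: best P0=- P1=NH0
Op 4: best P0=- P1=NH0
Op 5: best P0=- P1=-
Op 6: best P0=NH2 P1=-

Answer: P0:NH2 P1:-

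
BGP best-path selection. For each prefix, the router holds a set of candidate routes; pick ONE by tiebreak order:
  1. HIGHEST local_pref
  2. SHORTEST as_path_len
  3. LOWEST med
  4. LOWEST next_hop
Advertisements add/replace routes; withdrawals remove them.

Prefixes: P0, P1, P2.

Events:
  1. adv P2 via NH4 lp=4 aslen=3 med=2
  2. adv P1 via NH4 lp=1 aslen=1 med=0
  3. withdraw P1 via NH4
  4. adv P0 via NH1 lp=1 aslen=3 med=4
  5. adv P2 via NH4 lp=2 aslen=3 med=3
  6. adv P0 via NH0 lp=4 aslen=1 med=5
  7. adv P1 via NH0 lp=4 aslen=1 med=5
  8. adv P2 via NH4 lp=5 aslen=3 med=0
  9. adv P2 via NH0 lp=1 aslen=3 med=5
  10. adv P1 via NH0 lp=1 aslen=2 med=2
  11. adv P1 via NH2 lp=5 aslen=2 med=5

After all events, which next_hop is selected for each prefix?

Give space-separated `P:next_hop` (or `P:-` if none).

Answer: P0:NH0 P1:NH2 P2:NH4

Derivation:
Op 1: best P0=- P1=- P2=NH4
Op 2: best P0=- P1=NH4 P2=NH4
Op 3: best P0=- P1=- P2=NH4
Op 4: best P0=NH1 P1=- P2=NH4
Op 5: best P0=NH1 P1=- P2=NH4
Op 6: best P0=NH0 P1=- P2=NH4
Op 7: best P0=NH0 P1=NH0 P2=NH4
Op 8: best P0=NH0 P1=NH0 P2=NH4
Op 9: best P0=NH0 P1=NH0 P2=NH4
Op 10: best P0=NH0 P1=NH0 P2=NH4
Op 11: best P0=NH0 P1=NH2 P2=NH4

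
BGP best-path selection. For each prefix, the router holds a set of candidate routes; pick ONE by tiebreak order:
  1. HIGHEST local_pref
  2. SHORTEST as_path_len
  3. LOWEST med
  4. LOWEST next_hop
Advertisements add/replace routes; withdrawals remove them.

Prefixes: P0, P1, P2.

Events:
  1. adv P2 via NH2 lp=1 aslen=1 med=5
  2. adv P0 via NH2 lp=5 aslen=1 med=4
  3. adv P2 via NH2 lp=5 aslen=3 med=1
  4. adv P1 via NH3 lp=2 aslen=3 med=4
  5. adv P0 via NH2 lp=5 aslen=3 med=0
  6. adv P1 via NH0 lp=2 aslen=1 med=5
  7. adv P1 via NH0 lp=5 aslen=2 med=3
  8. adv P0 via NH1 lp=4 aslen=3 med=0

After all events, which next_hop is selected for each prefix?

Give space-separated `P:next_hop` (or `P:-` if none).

Op 1: best P0=- P1=- P2=NH2
Op 2: best P0=NH2 P1=- P2=NH2
Op 3: best P0=NH2 P1=- P2=NH2
Op 4: best P0=NH2 P1=NH3 P2=NH2
Op 5: best P0=NH2 P1=NH3 P2=NH2
Op 6: best P0=NH2 P1=NH0 P2=NH2
Op 7: best P0=NH2 P1=NH0 P2=NH2
Op 8: best P0=NH2 P1=NH0 P2=NH2

Answer: P0:NH2 P1:NH0 P2:NH2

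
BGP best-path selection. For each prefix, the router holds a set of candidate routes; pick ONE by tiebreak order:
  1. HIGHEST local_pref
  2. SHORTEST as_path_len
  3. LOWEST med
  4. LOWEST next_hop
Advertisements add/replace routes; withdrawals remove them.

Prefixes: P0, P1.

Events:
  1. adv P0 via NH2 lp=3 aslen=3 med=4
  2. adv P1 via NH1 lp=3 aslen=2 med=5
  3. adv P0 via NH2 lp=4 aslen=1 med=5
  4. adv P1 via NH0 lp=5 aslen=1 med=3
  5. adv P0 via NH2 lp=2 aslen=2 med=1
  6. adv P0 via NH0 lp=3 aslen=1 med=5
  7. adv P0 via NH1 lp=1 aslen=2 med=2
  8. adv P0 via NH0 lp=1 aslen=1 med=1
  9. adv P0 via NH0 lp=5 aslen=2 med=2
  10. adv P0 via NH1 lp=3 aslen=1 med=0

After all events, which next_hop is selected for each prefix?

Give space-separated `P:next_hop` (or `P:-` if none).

Answer: P0:NH0 P1:NH0

Derivation:
Op 1: best P0=NH2 P1=-
Op 2: best P0=NH2 P1=NH1
Op 3: best P0=NH2 P1=NH1
Op 4: best P0=NH2 P1=NH0
Op 5: best P0=NH2 P1=NH0
Op 6: best P0=NH0 P1=NH0
Op 7: best P0=NH0 P1=NH0
Op 8: best P0=NH2 P1=NH0
Op 9: best P0=NH0 P1=NH0
Op 10: best P0=NH0 P1=NH0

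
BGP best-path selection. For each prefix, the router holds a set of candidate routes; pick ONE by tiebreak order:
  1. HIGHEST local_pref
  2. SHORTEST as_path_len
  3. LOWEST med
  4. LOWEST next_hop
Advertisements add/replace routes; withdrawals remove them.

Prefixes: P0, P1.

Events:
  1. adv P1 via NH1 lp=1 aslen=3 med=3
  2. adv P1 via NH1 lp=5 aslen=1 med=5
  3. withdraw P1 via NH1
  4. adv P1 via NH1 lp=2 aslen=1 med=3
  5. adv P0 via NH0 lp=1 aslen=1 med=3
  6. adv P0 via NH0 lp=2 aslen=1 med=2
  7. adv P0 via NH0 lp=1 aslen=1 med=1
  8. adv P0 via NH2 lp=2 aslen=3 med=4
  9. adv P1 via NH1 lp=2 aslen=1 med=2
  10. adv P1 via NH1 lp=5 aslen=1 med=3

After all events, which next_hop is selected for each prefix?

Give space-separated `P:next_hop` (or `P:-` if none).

Op 1: best P0=- P1=NH1
Op 2: best P0=- P1=NH1
Op 3: best P0=- P1=-
Op 4: best P0=- P1=NH1
Op 5: best P0=NH0 P1=NH1
Op 6: best P0=NH0 P1=NH1
Op 7: best P0=NH0 P1=NH1
Op 8: best P0=NH2 P1=NH1
Op 9: best P0=NH2 P1=NH1
Op 10: best P0=NH2 P1=NH1

Answer: P0:NH2 P1:NH1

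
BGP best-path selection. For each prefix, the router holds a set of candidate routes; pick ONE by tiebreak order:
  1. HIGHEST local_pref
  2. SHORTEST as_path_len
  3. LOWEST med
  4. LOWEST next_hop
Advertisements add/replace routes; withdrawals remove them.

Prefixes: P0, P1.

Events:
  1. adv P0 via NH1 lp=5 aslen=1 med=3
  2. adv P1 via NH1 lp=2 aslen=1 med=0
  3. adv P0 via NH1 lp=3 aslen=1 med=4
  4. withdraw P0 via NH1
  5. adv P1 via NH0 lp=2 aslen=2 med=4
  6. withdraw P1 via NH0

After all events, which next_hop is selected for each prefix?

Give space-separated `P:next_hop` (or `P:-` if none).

Answer: P0:- P1:NH1

Derivation:
Op 1: best P0=NH1 P1=-
Op 2: best P0=NH1 P1=NH1
Op 3: best P0=NH1 P1=NH1
Op 4: best P0=- P1=NH1
Op 5: best P0=- P1=NH1
Op 6: best P0=- P1=NH1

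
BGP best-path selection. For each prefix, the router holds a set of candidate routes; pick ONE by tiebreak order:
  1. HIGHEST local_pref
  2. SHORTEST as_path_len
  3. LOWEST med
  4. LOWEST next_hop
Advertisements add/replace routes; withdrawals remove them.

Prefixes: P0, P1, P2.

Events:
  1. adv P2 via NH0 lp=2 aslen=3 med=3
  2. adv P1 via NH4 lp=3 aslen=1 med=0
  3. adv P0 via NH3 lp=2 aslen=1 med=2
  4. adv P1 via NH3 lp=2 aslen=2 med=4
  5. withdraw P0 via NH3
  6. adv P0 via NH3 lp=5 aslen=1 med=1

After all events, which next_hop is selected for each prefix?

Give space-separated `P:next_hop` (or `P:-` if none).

Answer: P0:NH3 P1:NH4 P2:NH0

Derivation:
Op 1: best P0=- P1=- P2=NH0
Op 2: best P0=- P1=NH4 P2=NH0
Op 3: best P0=NH3 P1=NH4 P2=NH0
Op 4: best P0=NH3 P1=NH4 P2=NH0
Op 5: best P0=- P1=NH4 P2=NH0
Op 6: best P0=NH3 P1=NH4 P2=NH0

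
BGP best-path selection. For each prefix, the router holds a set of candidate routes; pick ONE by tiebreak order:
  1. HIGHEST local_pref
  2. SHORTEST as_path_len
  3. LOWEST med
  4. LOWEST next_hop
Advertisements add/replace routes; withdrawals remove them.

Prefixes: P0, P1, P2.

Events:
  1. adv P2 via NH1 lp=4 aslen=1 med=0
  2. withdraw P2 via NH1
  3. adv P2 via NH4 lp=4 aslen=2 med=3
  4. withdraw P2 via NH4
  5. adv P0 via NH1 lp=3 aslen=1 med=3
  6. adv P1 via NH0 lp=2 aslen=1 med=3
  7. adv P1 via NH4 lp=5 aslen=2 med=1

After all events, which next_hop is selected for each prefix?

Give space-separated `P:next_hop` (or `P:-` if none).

Answer: P0:NH1 P1:NH4 P2:-

Derivation:
Op 1: best P0=- P1=- P2=NH1
Op 2: best P0=- P1=- P2=-
Op 3: best P0=- P1=- P2=NH4
Op 4: best P0=- P1=- P2=-
Op 5: best P0=NH1 P1=- P2=-
Op 6: best P0=NH1 P1=NH0 P2=-
Op 7: best P0=NH1 P1=NH4 P2=-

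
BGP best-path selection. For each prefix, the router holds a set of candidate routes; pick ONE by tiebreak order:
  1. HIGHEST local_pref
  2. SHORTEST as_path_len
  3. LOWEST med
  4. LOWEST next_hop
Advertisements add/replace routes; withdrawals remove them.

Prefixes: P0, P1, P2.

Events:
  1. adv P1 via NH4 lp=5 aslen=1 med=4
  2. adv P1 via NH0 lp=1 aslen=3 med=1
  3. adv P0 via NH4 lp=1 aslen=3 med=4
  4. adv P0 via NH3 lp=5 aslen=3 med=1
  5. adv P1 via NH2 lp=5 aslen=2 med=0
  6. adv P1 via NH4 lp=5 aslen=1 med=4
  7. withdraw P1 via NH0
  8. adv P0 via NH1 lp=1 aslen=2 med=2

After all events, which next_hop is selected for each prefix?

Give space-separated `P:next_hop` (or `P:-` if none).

Op 1: best P0=- P1=NH4 P2=-
Op 2: best P0=- P1=NH4 P2=-
Op 3: best P0=NH4 P1=NH4 P2=-
Op 4: best P0=NH3 P1=NH4 P2=-
Op 5: best P0=NH3 P1=NH4 P2=-
Op 6: best P0=NH3 P1=NH4 P2=-
Op 7: best P0=NH3 P1=NH4 P2=-
Op 8: best P0=NH3 P1=NH4 P2=-

Answer: P0:NH3 P1:NH4 P2:-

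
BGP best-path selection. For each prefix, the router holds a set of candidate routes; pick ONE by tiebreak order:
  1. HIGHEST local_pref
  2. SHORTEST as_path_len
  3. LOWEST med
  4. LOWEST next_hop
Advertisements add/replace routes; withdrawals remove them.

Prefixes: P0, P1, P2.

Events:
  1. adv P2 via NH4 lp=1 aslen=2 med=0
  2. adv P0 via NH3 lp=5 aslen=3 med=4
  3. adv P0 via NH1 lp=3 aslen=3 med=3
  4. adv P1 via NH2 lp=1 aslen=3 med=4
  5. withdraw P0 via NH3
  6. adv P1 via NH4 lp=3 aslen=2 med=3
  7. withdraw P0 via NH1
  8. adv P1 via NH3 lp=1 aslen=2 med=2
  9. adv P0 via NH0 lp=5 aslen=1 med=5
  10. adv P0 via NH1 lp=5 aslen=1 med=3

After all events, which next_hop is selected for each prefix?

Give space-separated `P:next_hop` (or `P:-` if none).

Op 1: best P0=- P1=- P2=NH4
Op 2: best P0=NH3 P1=- P2=NH4
Op 3: best P0=NH3 P1=- P2=NH4
Op 4: best P0=NH3 P1=NH2 P2=NH4
Op 5: best P0=NH1 P1=NH2 P2=NH4
Op 6: best P0=NH1 P1=NH4 P2=NH4
Op 7: best P0=- P1=NH4 P2=NH4
Op 8: best P0=- P1=NH4 P2=NH4
Op 9: best P0=NH0 P1=NH4 P2=NH4
Op 10: best P0=NH1 P1=NH4 P2=NH4

Answer: P0:NH1 P1:NH4 P2:NH4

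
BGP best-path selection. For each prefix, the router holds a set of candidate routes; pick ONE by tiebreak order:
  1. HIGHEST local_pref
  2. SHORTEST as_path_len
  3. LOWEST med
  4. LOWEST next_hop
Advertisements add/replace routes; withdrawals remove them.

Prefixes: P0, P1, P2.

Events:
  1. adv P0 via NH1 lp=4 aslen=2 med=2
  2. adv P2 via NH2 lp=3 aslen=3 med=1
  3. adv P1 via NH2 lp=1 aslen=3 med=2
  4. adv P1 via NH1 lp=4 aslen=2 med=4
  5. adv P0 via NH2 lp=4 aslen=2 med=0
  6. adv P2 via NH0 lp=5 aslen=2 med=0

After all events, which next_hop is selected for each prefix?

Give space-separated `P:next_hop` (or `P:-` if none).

Op 1: best P0=NH1 P1=- P2=-
Op 2: best P0=NH1 P1=- P2=NH2
Op 3: best P0=NH1 P1=NH2 P2=NH2
Op 4: best P0=NH1 P1=NH1 P2=NH2
Op 5: best P0=NH2 P1=NH1 P2=NH2
Op 6: best P0=NH2 P1=NH1 P2=NH0

Answer: P0:NH2 P1:NH1 P2:NH0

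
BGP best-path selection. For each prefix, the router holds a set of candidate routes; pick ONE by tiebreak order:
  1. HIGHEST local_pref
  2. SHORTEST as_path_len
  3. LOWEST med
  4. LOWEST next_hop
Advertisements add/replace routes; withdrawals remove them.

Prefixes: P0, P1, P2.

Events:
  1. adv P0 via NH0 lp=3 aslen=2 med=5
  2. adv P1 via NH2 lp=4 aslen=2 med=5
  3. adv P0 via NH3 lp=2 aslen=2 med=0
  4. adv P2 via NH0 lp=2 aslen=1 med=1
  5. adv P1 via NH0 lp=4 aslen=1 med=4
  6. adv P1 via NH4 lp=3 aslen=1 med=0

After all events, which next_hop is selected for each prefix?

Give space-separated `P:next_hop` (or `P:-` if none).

Op 1: best P0=NH0 P1=- P2=-
Op 2: best P0=NH0 P1=NH2 P2=-
Op 3: best P0=NH0 P1=NH2 P2=-
Op 4: best P0=NH0 P1=NH2 P2=NH0
Op 5: best P0=NH0 P1=NH0 P2=NH0
Op 6: best P0=NH0 P1=NH0 P2=NH0

Answer: P0:NH0 P1:NH0 P2:NH0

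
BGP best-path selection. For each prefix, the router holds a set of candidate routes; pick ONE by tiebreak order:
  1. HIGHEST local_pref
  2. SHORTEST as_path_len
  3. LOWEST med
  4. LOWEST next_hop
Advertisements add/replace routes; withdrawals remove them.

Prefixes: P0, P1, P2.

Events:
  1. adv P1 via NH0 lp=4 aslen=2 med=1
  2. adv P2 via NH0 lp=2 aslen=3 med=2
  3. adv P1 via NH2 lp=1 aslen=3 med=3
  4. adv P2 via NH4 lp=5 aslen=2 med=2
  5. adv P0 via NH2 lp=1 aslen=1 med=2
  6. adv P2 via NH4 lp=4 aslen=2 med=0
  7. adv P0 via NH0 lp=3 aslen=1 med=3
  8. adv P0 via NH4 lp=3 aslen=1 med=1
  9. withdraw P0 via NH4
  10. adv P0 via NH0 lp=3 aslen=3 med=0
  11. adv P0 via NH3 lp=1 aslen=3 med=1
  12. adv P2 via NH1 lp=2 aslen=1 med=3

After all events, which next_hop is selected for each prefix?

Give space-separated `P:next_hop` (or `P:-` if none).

Op 1: best P0=- P1=NH0 P2=-
Op 2: best P0=- P1=NH0 P2=NH0
Op 3: best P0=- P1=NH0 P2=NH0
Op 4: best P0=- P1=NH0 P2=NH4
Op 5: best P0=NH2 P1=NH0 P2=NH4
Op 6: best P0=NH2 P1=NH0 P2=NH4
Op 7: best P0=NH0 P1=NH0 P2=NH4
Op 8: best P0=NH4 P1=NH0 P2=NH4
Op 9: best P0=NH0 P1=NH0 P2=NH4
Op 10: best P0=NH0 P1=NH0 P2=NH4
Op 11: best P0=NH0 P1=NH0 P2=NH4
Op 12: best P0=NH0 P1=NH0 P2=NH4

Answer: P0:NH0 P1:NH0 P2:NH4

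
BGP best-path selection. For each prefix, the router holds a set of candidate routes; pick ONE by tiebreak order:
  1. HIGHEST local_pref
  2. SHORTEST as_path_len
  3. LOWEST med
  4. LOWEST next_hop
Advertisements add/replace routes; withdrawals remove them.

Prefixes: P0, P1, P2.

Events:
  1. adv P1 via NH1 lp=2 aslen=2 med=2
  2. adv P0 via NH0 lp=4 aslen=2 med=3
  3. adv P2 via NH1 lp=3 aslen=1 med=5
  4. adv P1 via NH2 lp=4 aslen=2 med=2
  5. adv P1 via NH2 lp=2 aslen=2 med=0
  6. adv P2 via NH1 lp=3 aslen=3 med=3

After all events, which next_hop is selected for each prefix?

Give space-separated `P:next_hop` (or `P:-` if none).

Answer: P0:NH0 P1:NH2 P2:NH1

Derivation:
Op 1: best P0=- P1=NH1 P2=-
Op 2: best P0=NH0 P1=NH1 P2=-
Op 3: best P0=NH0 P1=NH1 P2=NH1
Op 4: best P0=NH0 P1=NH2 P2=NH1
Op 5: best P0=NH0 P1=NH2 P2=NH1
Op 6: best P0=NH0 P1=NH2 P2=NH1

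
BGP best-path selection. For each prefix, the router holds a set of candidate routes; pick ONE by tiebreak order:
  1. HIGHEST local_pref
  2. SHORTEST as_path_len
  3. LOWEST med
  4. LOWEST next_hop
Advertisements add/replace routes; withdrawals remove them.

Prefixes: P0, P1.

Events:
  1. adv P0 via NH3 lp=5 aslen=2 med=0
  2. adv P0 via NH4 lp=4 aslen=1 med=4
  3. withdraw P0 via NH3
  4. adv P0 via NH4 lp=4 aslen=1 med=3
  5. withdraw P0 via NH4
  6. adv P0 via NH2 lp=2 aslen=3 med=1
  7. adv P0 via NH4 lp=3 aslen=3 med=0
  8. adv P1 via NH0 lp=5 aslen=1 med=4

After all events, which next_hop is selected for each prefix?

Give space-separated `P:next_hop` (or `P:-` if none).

Answer: P0:NH4 P1:NH0

Derivation:
Op 1: best P0=NH3 P1=-
Op 2: best P0=NH3 P1=-
Op 3: best P0=NH4 P1=-
Op 4: best P0=NH4 P1=-
Op 5: best P0=- P1=-
Op 6: best P0=NH2 P1=-
Op 7: best P0=NH4 P1=-
Op 8: best P0=NH4 P1=NH0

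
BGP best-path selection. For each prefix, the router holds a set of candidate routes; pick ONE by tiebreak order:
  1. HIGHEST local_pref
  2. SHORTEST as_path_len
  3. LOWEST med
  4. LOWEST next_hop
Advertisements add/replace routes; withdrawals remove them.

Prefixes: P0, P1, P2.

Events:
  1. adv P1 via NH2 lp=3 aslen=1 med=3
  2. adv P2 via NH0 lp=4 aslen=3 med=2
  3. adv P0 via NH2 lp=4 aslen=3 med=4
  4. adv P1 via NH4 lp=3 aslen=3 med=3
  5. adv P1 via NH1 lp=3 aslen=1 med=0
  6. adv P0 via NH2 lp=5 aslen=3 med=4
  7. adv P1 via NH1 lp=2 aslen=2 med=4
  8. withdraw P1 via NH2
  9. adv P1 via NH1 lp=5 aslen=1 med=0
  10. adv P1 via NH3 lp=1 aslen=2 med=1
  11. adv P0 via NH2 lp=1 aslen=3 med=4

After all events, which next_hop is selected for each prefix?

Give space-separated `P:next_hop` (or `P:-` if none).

Op 1: best P0=- P1=NH2 P2=-
Op 2: best P0=- P1=NH2 P2=NH0
Op 3: best P0=NH2 P1=NH2 P2=NH0
Op 4: best P0=NH2 P1=NH2 P2=NH0
Op 5: best P0=NH2 P1=NH1 P2=NH0
Op 6: best P0=NH2 P1=NH1 P2=NH0
Op 7: best P0=NH2 P1=NH2 P2=NH0
Op 8: best P0=NH2 P1=NH4 P2=NH0
Op 9: best P0=NH2 P1=NH1 P2=NH0
Op 10: best P0=NH2 P1=NH1 P2=NH0
Op 11: best P0=NH2 P1=NH1 P2=NH0

Answer: P0:NH2 P1:NH1 P2:NH0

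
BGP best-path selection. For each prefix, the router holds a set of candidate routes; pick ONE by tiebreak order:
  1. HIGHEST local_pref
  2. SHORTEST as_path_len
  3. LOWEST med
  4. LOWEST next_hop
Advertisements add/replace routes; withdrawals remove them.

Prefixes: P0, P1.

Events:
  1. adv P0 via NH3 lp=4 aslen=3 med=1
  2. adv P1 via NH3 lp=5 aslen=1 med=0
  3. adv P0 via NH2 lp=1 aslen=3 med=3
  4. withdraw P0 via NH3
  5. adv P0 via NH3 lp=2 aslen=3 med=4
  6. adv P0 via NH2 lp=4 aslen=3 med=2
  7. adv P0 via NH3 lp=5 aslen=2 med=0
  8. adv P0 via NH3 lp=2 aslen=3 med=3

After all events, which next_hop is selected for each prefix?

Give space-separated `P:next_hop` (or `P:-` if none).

Answer: P0:NH2 P1:NH3

Derivation:
Op 1: best P0=NH3 P1=-
Op 2: best P0=NH3 P1=NH3
Op 3: best P0=NH3 P1=NH3
Op 4: best P0=NH2 P1=NH3
Op 5: best P0=NH3 P1=NH3
Op 6: best P0=NH2 P1=NH3
Op 7: best P0=NH3 P1=NH3
Op 8: best P0=NH2 P1=NH3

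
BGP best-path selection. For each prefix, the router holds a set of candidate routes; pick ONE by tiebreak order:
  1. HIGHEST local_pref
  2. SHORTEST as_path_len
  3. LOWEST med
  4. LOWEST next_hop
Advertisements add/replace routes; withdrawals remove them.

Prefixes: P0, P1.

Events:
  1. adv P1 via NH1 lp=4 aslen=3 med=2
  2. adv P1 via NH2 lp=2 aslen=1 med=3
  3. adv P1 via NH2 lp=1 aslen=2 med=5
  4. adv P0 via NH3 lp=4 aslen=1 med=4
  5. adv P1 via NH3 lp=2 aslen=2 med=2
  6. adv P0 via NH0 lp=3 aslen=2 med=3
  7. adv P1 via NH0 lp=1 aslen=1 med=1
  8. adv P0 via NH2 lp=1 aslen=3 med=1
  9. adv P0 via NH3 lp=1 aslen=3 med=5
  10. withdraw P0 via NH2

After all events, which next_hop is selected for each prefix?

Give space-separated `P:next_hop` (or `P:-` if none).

Op 1: best P0=- P1=NH1
Op 2: best P0=- P1=NH1
Op 3: best P0=- P1=NH1
Op 4: best P0=NH3 P1=NH1
Op 5: best P0=NH3 P1=NH1
Op 6: best P0=NH3 P1=NH1
Op 7: best P0=NH3 P1=NH1
Op 8: best P0=NH3 P1=NH1
Op 9: best P0=NH0 P1=NH1
Op 10: best P0=NH0 P1=NH1

Answer: P0:NH0 P1:NH1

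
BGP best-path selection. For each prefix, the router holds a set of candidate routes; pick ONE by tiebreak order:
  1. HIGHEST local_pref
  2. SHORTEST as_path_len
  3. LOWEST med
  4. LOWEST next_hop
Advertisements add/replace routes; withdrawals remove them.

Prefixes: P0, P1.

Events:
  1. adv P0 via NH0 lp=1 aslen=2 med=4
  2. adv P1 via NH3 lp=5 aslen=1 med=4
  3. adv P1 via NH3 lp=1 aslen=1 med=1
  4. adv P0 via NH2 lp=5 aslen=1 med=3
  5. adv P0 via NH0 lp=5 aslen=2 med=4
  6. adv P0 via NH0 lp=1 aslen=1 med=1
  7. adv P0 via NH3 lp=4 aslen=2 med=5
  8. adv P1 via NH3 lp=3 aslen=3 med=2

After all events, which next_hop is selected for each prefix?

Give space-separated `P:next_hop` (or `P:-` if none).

Op 1: best P0=NH0 P1=-
Op 2: best P0=NH0 P1=NH3
Op 3: best P0=NH0 P1=NH3
Op 4: best P0=NH2 P1=NH3
Op 5: best P0=NH2 P1=NH3
Op 6: best P0=NH2 P1=NH3
Op 7: best P0=NH2 P1=NH3
Op 8: best P0=NH2 P1=NH3

Answer: P0:NH2 P1:NH3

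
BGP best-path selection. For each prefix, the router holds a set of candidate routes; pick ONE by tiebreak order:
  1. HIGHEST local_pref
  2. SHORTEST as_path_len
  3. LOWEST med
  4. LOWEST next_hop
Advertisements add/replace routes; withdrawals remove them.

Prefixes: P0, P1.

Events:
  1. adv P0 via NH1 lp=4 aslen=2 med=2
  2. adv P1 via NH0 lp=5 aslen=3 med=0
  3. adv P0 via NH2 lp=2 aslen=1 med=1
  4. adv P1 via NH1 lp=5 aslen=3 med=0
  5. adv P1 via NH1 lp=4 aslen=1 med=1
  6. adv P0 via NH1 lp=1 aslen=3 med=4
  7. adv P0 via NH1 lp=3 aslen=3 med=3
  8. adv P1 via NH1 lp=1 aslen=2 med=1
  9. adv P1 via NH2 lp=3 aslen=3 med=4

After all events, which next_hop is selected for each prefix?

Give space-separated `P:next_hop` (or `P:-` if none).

Answer: P0:NH1 P1:NH0

Derivation:
Op 1: best P0=NH1 P1=-
Op 2: best P0=NH1 P1=NH0
Op 3: best P0=NH1 P1=NH0
Op 4: best P0=NH1 P1=NH0
Op 5: best P0=NH1 P1=NH0
Op 6: best P0=NH2 P1=NH0
Op 7: best P0=NH1 P1=NH0
Op 8: best P0=NH1 P1=NH0
Op 9: best P0=NH1 P1=NH0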